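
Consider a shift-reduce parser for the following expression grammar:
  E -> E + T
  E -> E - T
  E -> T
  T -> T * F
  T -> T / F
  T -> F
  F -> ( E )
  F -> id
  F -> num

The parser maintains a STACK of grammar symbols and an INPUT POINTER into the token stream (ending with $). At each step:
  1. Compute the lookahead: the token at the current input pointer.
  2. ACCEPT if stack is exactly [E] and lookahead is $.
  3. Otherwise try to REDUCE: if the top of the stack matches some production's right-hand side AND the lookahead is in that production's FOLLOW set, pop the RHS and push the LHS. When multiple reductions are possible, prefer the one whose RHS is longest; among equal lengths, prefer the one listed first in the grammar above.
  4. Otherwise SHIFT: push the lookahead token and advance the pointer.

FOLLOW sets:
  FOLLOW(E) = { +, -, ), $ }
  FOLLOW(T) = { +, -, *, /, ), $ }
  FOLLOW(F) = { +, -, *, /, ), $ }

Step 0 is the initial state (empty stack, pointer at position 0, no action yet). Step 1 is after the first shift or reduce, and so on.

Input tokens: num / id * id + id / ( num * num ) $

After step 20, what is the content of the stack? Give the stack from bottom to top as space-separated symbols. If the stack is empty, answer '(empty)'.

Answer: E + T / ( F

Derivation:
Step 1: shift num. Stack=[num] ptr=1 lookahead=/ remaining=[/ id * id + id / ( num * num ) $]
Step 2: reduce F->num. Stack=[F] ptr=1 lookahead=/ remaining=[/ id * id + id / ( num * num ) $]
Step 3: reduce T->F. Stack=[T] ptr=1 lookahead=/ remaining=[/ id * id + id / ( num * num ) $]
Step 4: shift /. Stack=[T /] ptr=2 lookahead=id remaining=[id * id + id / ( num * num ) $]
Step 5: shift id. Stack=[T / id] ptr=3 lookahead=* remaining=[* id + id / ( num * num ) $]
Step 6: reduce F->id. Stack=[T / F] ptr=3 lookahead=* remaining=[* id + id / ( num * num ) $]
Step 7: reduce T->T / F. Stack=[T] ptr=3 lookahead=* remaining=[* id + id / ( num * num ) $]
Step 8: shift *. Stack=[T *] ptr=4 lookahead=id remaining=[id + id / ( num * num ) $]
Step 9: shift id. Stack=[T * id] ptr=5 lookahead=+ remaining=[+ id / ( num * num ) $]
Step 10: reduce F->id. Stack=[T * F] ptr=5 lookahead=+ remaining=[+ id / ( num * num ) $]
Step 11: reduce T->T * F. Stack=[T] ptr=5 lookahead=+ remaining=[+ id / ( num * num ) $]
Step 12: reduce E->T. Stack=[E] ptr=5 lookahead=+ remaining=[+ id / ( num * num ) $]
Step 13: shift +. Stack=[E +] ptr=6 lookahead=id remaining=[id / ( num * num ) $]
Step 14: shift id. Stack=[E + id] ptr=7 lookahead=/ remaining=[/ ( num * num ) $]
Step 15: reduce F->id. Stack=[E + F] ptr=7 lookahead=/ remaining=[/ ( num * num ) $]
Step 16: reduce T->F. Stack=[E + T] ptr=7 lookahead=/ remaining=[/ ( num * num ) $]
Step 17: shift /. Stack=[E + T /] ptr=8 lookahead=( remaining=[( num * num ) $]
Step 18: shift (. Stack=[E + T / (] ptr=9 lookahead=num remaining=[num * num ) $]
Step 19: shift num. Stack=[E + T / ( num] ptr=10 lookahead=* remaining=[* num ) $]
Step 20: reduce F->num. Stack=[E + T / ( F] ptr=10 lookahead=* remaining=[* num ) $]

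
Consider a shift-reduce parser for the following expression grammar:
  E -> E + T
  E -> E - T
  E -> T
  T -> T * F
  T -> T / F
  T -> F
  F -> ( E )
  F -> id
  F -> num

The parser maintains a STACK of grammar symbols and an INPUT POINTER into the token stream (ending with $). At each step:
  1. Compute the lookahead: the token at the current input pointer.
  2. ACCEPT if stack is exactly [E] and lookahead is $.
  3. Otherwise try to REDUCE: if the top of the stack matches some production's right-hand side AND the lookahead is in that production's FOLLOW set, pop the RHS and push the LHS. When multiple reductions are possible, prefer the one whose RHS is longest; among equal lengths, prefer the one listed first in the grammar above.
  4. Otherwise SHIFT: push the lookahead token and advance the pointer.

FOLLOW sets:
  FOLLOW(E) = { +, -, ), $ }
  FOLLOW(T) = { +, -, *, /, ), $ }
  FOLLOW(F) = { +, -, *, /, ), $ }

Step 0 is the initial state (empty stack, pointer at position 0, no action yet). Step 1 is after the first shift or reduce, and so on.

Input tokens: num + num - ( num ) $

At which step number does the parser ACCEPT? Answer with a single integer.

Step 1: shift num. Stack=[num] ptr=1 lookahead=+ remaining=[+ num - ( num ) $]
Step 2: reduce F->num. Stack=[F] ptr=1 lookahead=+ remaining=[+ num - ( num ) $]
Step 3: reduce T->F. Stack=[T] ptr=1 lookahead=+ remaining=[+ num - ( num ) $]
Step 4: reduce E->T. Stack=[E] ptr=1 lookahead=+ remaining=[+ num - ( num ) $]
Step 5: shift +. Stack=[E +] ptr=2 lookahead=num remaining=[num - ( num ) $]
Step 6: shift num. Stack=[E + num] ptr=3 lookahead=- remaining=[- ( num ) $]
Step 7: reduce F->num. Stack=[E + F] ptr=3 lookahead=- remaining=[- ( num ) $]
Step 8: reduce T->F. Stack=[E + T] ptr=3 lookahead=- remaining=[- ( num ) $]
Step 9: reduce E->E + T. Stack=[E] ptr=3 lookahead=- remaining=[- ( num ) $]
Step 10: shift -. Stack=[E -] ptr=4 lookahead=( remaining=[( num ) $]
Step 11: shift (. Stack=[E - (] ptr=5 lookahead=num remaining=[num ) $]
Step 12: shift num. Stack=[E - ( num] ptr=6 lookahead=) remaining=[) $]
Step 13: reduce F->num. Stack=[E - ( F] ptr=6 lookahead=) remaining=[) $]
Step 14: reduce T->F. Stack=[E - ( T] ptr=6 lookahead=) remaining=[) $]
Step 15: reduce E->T. Stack=[E - ( E] ptr=6 lookahead=) remaining=[) $]
Step 16: shift ). Stack=[E - ( E )] ptr=7 lookahead=$ remaining=[$]
Step 17: reduce F->( E ). Stack=[E - F] ptr=7 lookahead=$ remaining=[$]
Step 18: reduce T->F. Stack=[E - T] ptr=7 lookahead=$ remaining=[$]
Step 19: reduce E->E - T. Stack=[E] ptr=7 lookahead=$ remaining=[$]
Step 20: accept. Stack=[E] ptr=7 lookahead=$ remaining=[$]

Answer: 20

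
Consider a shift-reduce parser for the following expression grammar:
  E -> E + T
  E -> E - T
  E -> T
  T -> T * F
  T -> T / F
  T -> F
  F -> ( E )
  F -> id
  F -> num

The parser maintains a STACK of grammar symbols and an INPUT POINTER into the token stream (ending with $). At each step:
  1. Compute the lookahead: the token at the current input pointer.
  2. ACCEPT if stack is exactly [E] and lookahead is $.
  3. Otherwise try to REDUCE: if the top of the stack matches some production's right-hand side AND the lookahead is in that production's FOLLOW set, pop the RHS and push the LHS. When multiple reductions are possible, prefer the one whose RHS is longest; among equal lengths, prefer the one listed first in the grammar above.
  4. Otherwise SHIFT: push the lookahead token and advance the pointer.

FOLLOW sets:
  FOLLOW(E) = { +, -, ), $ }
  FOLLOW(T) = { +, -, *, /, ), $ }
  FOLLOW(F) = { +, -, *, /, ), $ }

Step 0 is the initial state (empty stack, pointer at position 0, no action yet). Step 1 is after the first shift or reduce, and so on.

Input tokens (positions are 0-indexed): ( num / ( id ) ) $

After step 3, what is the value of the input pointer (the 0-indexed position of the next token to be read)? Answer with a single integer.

Answer: 2

Derivation:
Step 1: shift (. Stack=[(] ptr=1 lookahead=num remaining=[num / ( id ) ) $]
Step 2: shift num. Stack=[( num] ptr=2 lookahead=/ remaining=[/ ( id ) ) $]
Step 3: reduce F->num. Stack=[( F] ptr=2 lookahead=/ remaining=[/ ( id ) ) $]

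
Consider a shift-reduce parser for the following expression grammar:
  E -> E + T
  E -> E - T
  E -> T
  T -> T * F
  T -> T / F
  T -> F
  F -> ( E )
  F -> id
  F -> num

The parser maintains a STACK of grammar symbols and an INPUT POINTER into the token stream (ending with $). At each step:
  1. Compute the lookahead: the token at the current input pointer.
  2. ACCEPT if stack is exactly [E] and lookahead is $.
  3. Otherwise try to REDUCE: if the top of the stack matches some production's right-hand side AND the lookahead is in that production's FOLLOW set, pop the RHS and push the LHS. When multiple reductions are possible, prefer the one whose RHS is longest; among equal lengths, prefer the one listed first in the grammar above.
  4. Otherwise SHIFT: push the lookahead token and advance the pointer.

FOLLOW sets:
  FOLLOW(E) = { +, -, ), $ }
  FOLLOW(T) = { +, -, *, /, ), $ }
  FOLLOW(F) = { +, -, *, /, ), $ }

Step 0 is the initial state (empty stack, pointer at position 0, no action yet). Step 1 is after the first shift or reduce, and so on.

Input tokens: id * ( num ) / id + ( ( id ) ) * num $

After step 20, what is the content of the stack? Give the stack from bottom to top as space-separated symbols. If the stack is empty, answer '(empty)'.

Step 1: shift id. Stack=[id] ptr=1 lookahead=* remaining=[* ( num ) / id + ( ( id ) ) * num $]
Step 2: reduce F->id. Stack=[F] ptr=1 lookahead=* remaining=[* ( num ) / id + ( ( id ) ) * num $]
Step 3: reduce T->F. Stack=[T] ptr=1 lookahead=* remaining=[* ( num ) / id + ( ( id ) ) * num $]
Step 4: shift *. Stack=[T *] ptr=2 lookahead=( remaining=[( num ) / id + ( ( id ) ) * num $]
Step 5: shift (. Stack=[T * (] ptr=3 lookahead=num remaining=[num ) / id + ( ( id ) ) * num $]
Step 6: shift num. Stack=[T * ( num] ptr=4 lookahead=) remaining=[) / id + ( ( id ) ) * num $]
Step 7: reduce F->num. Stack=[T * ( F] ptr=4 lookahead=) remaining=[) / id + ( ( id ) ) * num $]
Step 8: reduce T->F. Stack=[T * ( T] ptr=4 lookahead=) remaining=[) / id + ( ( id ) ) * num $]
Step 9: reduce E->T. Stack=[T * ( E] ptr=4 lookahead=) remaining=[) / id + ( ( id ) ) * num $]
Step 10: shift ). Stack=[T * ( E )] ptr=5 lookahead=/ remaining=[/ id + ( ( id ) ) * num $]
Step 11: reduce F->( E ). Stack=[T * F] ptr=5 lookahead=/ remaining=[/ id + ( ( id ) ) * num $]
Step 12: reduce T->T * F. Stack=[T] ptr=5 lookahead=/ remaining=[/ id + ( ( id ) ) * num $]
Step 13: shift /. Stack=[T /] ptr=6 lookahead=id remaining=[id + ( ( id ) ) * num $]
Step 14: shift id. Stack=[T / id] ptr=7 lookahead=+ remaining=[+ ( ( id ) ) * num $]
Step 15: reduce F->id. Stack=[T / F] ptr=7 lookahead=+ remaining=[+ ( ( id ) ) * num $]
Step 16: reduce T->T / F. Stack=[T] ptr=7 lookahead=+ remaining=[+ ( ( id ) ) * num $]
Step 17: reduce E->T. Stack=[E] ptr=7 lookahead=+ remaining=[+ ( ( id ) ) * num $]
Step 18: shift +. Stack=[E +] ptr=8 lookahead=( remaining=[( ( id ) ) * num $]
Step 19: shift (. Stack=[E + (] ptr=9 lookahead=( remaining=[( id ) ) * num $]
Step 20: shift (. Stack=[E + ( (] ptr=10 lookahead=id remaining=[id ) ) * num $]

Answer: E + ( (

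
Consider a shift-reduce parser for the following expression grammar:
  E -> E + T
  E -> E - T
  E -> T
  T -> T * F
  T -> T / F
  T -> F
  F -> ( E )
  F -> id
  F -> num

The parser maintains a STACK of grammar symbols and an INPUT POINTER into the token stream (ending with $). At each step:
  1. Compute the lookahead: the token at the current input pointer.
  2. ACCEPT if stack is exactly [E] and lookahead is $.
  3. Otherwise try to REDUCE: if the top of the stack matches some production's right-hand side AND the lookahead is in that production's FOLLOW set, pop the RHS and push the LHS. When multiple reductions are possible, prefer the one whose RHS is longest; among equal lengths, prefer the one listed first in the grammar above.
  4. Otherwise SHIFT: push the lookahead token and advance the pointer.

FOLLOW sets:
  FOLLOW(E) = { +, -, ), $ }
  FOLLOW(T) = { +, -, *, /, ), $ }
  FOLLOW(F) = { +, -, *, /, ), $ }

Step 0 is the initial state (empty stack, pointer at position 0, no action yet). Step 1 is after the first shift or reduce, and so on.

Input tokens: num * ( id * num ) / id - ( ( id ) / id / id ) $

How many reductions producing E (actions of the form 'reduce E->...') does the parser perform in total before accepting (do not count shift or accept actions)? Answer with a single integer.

Answer: 5

Derivation:
Step 1: shift num. Stack=[num] ptr=1 lookahead=* remaining=[* ( id * num ) / id - ( ( id ) / id / id ) $]
Step 2: reduce F->num. Stack=[F] ptr=1 lookahead=* remaining=[* ( id * num ) / id - ( ( id ) / id / id ) $]
Step 3: reduce T->F. Stack=[T] ptr=1 lookahead=* remaining=[* ( id * num ) / id - ( ( id ) / id / id ) $]
Step 4: shift *. Stack=[T *] ptr=2 lookahead=( remaining=[( id * num ) / id - ( ( id ) / id / id ) $]
Step 5: shift (. Stack=[T * (] ptr=3 lookahead=id remaining=[id * num ) / id - ( ( id ) / id / id ) $]
Step 6: shift id. Stack=[T * ( id] ptr=4 lookahead=* remaining=[* num ) / id - ( ( id ) / id / id ) $]
Step 7: reduce F->id. Stack=[T * ( F] ptr=4 lookahead=* remaining=[* num ) / id - ( ( id ) / id / id ) $]
Step 8: reduce T->F. Stack=[T * ( T] ptr=4 lookahead=* remaining=[* num ) / id - ( ( id ) / id / id ) $]
Step 9: shift *. Stack=[T * ( T *] ptr=5 lookahead=num remaining=[num ) / id - ( ( id ) / id / id ) $]
Step 10: shift num. Stack=[T * ( T * num] ptr=6 lookahead=) remaining=[) / id - ( ( id ) / id / id ) $]
Step 11: reduce F->num. Stack=[T * ( T * F] ptr=6 lookahead=) remaining=[) / id - ( ( id ) / id / id ) $]
Step 12: reduce T->T * F. Stack=[T * ( T] ptr=6 lookahead=) remaining=[) / id - ( ( id ) / id / id ) $]
Step 13: reduce E->T. Stack=[T * ( E] ptr=6 lookahead=) remaining=[) / id - ( ( id ) / id / id ) $]
Step 14: shift ). Stack=[T * ( E )] ptr=7 lookahead=/ remaining=[/ id - ( ( id ) / id / id ) $]
Step 15: reduce F->( E ). Stack=[T * F] ptr=7 lookahead=/ remaining=[/ id - ( ( id ) / id / id ) $]
Step 16: reduce T->T * F. Stack=[T] ptr=7 lookahead=/ remaining=[/ id - ( ( id ) / id / id ) $]
Step 17: shift /. Stack=[T /] ptr=8 lookahead=id remaining=[id - ( ( id ) / id / id ) $]
Step 18: shift id. Stack=[T / id] ptr=9 lookahead=- remaining=[- ( ( id ) / id / id ) $]
Step 19: reduce F->id. Stack=[T / F] ptr=9 lookahead=- remaining=[- ( ( id ) / id / id ) $]
Step 20: reduce T->T / F. Stack=[T] ptr=9 lookahead=- remaining=[- ( ( id ) / id / id ) $]
Step 21: reduce E->T. Stack=[E] ptr=9 lookahead=- remaining=[- ( ( id ) / id / id ) $]
Step 22: shift -. Stack=[E -] ptr=10 lookahead=( remaining=[( ( id ) / id / id ) $]
Step 23: shift (. Stack=[E - (] ptr=11 lookahead=( remaining=[( id ) / id / id ) $]
Step 24: shift (. Stack=[E - ( (] ptr=12 lookahead=id remaining=[id ) / id / id ) $]
Step 25: shift id. Stack=[E - ( ( id] ptr=13 lookahead=) remaining=[) / id / id ) $]
Step 26: reduce F->id. Stack=[E - ( ( F] ptr=13 lookahead=) remaining=[) / id / id ) $]
Step 27: reduce T->F. Stack=[E - ( ( T] ptr=13 lookahead=) remaining=[) / id / id ) $]
Step 28: reduce E->T. Stack=[E - ( ( E] ptr=13 lookahead=) remaining=[) / id / id ) $]
Step 29: shift ). Stack=[E - ( ( E )] ptr=14 lookahead=/ remaining=[/ id / id ) $]
Step 30: reduce F->( E ). Stack=[E - ( F] ptr=14 lookahead=/ remaining=[/ id / id ) $]
Step 31: reduce T->F. Stack=[E - ( T] ptr=14 lookahead=/ remaining=[/ id / id ) $]
Step 32: shift /. Stack=[E - ( T /] ptr=15 lookahead=id remaining=[id / id ) $]
Step 33: shift id. Stack=[E - ( T / id] ptr=16 lookahead=/ remaining=[/ id ) $]
Step 34: reduce F->id. Stack=[E - ( T / F] ptr=16 lookahead=/ remaining=[/ id ) $]
Step 35: reduce T->T / F. Stack=[E - ( T] ptr=16 lookahead=/ remaining=[/ id ) $]
Step 36: shift /. Stack=[E - ( T /] ptr=17 lookahead=id remaining=[id ) $]
Step 37: shift id. Stack=[E - ( T / id] ptr=18 lookahead=) remaining=[) $]
Step 38: reduce F->id. Stack=[E - ( T / F] ptr=18 lookahead=) remaining=[) $]
Step 39: reduce T->T / F. Stack=[E - ( T] ptr=18 lookahead=) remaining=[) $]
Step 40: reduce E->T. Stack=[E - ( E] ptr=18 lookahead=) remaining=[) $]
Step 41: shift ). Stack=[E - ( E )] ptr=19 lookahead=$ remaining=[$]
Step 42: reduce F->( E ). Stack=[E - F] ptr=19 lookahead=$ remaining=[$]
Step 43: reduce T->F. Stack=[E - T] ptr=19 lookahead=$ remaining=[$]
Step 44: reduce E->E - T. Stack=[E] ptr=19 lookahead=$ remaining=[$]
Step 45: accept. Stack=[E] ptr=19 lookahead=$ remaining=[$]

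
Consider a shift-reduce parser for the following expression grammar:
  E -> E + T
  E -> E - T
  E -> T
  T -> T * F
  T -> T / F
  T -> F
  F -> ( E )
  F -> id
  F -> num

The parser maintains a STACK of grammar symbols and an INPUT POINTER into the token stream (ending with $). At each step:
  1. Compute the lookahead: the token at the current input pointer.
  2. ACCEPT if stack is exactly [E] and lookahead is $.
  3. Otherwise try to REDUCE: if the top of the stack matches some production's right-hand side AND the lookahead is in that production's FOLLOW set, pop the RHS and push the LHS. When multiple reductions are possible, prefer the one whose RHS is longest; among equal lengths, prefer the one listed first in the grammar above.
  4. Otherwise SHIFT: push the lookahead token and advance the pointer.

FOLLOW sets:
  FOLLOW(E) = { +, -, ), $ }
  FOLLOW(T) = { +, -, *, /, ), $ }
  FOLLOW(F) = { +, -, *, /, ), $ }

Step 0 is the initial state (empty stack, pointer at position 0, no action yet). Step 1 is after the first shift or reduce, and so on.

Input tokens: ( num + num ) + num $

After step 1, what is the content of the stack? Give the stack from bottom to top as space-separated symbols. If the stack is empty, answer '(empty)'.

Step 1: shift (. Stack=[(] ptr=1 lookahead=num remaining=[num + num ) + num $]

Answer: (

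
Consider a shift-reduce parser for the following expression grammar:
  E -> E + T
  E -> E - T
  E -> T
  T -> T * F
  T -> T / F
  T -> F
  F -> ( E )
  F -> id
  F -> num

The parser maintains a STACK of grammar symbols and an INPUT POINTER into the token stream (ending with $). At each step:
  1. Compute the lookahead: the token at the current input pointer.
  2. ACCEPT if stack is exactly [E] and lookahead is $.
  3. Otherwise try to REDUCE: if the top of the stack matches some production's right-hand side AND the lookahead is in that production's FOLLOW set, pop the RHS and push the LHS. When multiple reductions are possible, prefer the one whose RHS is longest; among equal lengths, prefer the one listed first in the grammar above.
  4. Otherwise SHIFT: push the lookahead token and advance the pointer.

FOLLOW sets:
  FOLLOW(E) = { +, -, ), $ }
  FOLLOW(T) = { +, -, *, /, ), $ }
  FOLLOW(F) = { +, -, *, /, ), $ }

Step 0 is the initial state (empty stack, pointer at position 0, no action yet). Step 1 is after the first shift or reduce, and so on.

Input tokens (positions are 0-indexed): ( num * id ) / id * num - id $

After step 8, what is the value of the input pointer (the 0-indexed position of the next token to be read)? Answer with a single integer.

Step 1: shift (. Stack=[(] ptr=1 lookahead=num remaining=[num * id ) / id * num - id $]
Step 2: shift num. Stack=[( num] ptr=2 lookahead=* remaining=[* id ) / id * num - id $]
Step 3: reduce F->num. Stack=[( F] ptr=2 lookahead=* remaining=[* id ) / id * num - id $]
Step 4: reduce T->F. Stack=[( T] ptr=2 lookahead=* remaining=[* id ) / id * num - id $]
Step 5: shift *. Stack=[( T *] ptr=3 lookahead=id remaining=[id ) / id * num - id $]
Step 6: shift id. Stack=[( T * id] ptr=4 lookahead=) remaining=[) / id * num - id $]
Step 7: reduce F->id. Stack=[( T * F] ptr=4 lookahead=) remaining=[) / id * num - id $]
Step 8: reduce T->T * F. Stack=[( T] ptr=4 lookahead=) remaining=[) / id * num - id $]

Answer: 4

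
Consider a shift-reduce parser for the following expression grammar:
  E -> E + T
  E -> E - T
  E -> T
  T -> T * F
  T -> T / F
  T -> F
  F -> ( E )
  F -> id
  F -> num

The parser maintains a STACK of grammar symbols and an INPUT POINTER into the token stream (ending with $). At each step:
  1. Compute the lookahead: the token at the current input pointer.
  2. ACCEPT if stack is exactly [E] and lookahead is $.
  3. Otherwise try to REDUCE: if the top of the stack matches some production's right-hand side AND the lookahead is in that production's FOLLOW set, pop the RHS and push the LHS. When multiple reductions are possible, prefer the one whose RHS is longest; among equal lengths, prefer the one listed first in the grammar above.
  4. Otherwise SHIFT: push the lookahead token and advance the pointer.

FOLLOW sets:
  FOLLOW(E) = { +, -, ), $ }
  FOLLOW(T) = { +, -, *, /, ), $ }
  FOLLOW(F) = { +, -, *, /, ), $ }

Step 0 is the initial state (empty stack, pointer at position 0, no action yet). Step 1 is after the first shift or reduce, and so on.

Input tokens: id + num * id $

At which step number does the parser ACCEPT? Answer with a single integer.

Step 1: shift id. Stack=[id] ptr=1 lookahead=+ remaining=[+ num * id $]
Step 2: reduce F->id. Stack=[F] ptr=1 lookahead=+ remaining=[+ num * id $]
Step 3: reduce T->F. Stack=[T] ptr=1 lookahead=+ remaining=[+ num * id $]
Step 4: reduce E->T. Stack=[E] ptr=1 lookahead=+ remaining=[+ num * id $]
Step 5: shift +. Stack=[E +] ptr=2 lookahead=num remaining=[num * id $]
Step 6: shift num. Stack=[E + num] ptr=3 lookahead=* remaining=[* id $]
Step 7: reduce F->num. Stack=[E + F] ptr=3 lookahead=* remaining=[* id $]
Step 8: reduce T->F. Stack=[E + T] ptr=3 lookahead=* remaining=[* id $]
Step 9: shift *. Stack=[E + T *] ptr=4 lookahead=id remaining=[id $]
Step 10: shift id. Stack=[E + T * id] ptr=5 lookahead=$ remaining=[$]
Step 11: reduce F->id. Stack=[E + T * F] ptr=5 lookahead=$ remaining=[$]
Step 12: reduce T->T * F. Stack=[E + T] ptr=5 lookahead=$ remaining=[$]
Step 13: reduce E->E + T. Stack=[E] ptr=5 lookahead=$ remaining=[$]
Step 14: accept. Stack=[E] ptr=5 lookahead=$ remaining=[$]

Answer: 14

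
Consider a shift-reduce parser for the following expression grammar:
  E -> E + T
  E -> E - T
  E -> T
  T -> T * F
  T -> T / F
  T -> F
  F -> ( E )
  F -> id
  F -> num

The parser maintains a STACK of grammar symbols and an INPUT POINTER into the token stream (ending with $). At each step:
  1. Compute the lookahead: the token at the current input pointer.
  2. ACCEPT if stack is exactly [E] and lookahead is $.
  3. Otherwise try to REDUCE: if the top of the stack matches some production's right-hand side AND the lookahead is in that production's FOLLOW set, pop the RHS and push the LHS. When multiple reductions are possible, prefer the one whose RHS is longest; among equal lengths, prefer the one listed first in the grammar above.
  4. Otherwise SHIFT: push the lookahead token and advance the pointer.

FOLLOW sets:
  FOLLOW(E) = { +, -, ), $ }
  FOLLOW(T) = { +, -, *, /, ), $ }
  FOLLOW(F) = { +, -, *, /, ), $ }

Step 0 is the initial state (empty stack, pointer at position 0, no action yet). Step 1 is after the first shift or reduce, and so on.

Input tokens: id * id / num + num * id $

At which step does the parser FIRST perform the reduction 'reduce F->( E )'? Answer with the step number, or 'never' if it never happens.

Step 1: shift id. Stack=[id] ptr=1 lookahead=* remaining=[* id / num + num * id $]
Step 2: reduce F->id. Stack=[F] ptr=1 lookahead=* remaining=[* id / num + num * id $]
Step 3: reduce T->F. Stack=[T] ptr=1 lookahead=* remaining=[* id / num + num * id $]
Step 4: shift *. Stack=[T *] ptr=2 lookahead=id remaining=[id / num + num * id $]
Step 5: shift id. Stack=[T * id] ptr=3 lookahead=/ remaining=[/ num + num * id $]
Step 6: reduce F->id. Stack=[T * F] ptr=3 lookahead=/ remaining=[/ num + num * id $]
Step 7: reduce T->T * F. Stack=[T] ptr=3 lookahead=/ remaining=[/ num + num * id $]
Step 8: shift /. Stack=[T /] ptr=4 lookahead=num remaining=[num + num * id $]
Step 9: shift num. Stack=[T / num] ptr=5 lookahead=+ remaining=[+ num * id $]
Step 10: reduce F->num. Stack=[T / F] ptr=5 lookahead=+ remaining=[+ num * id $]
Step 11: reduce T->T / F. Stack=[T] ptr=5 lookahead=+ remaining=[+ num * id $]
Step 12: reduce E->T. Stack=[E] ptr=5 lookahead=+ remaining=[+ num * id $]
Step 13: shift +. Stack=[E +] ptr=6 lookahead=num remaining=[num * id $]
Step 14: shift num. Stack=[E + num] ptr=7 lookahead=* remaining=[* id $]
Step 15: reduce F->num. Stack=[E + F] ptr=7 lookahead=* remaining=[* id $]
Step 16: reduce T->F. Stack=[E + T] ptr=7 lookahead=* remaining=[* id $]
Step 17: shift *. Stack=[E + T *] ptr=8 lookahead=id remaining=[id $]
Step 18: shift id. Stack=[E + T * id] ptr=9 lookahead=$ remaining=[$]
Step 19: reduce F->id. Stack=[E + T * F] ptr=9 lookahead=$ remaining=[$]
Step 20: reduce T->T * F. Stack=[E + T] ptr=9 lookahead=$ remaining=[$]
Step 21: reduce E->E + T. Stack=[E] ptr=9 lookahead=$ remaining=[$]
Step 22: accept. Stack=[E] ptr=9 lookahead=$ remaining=[$]

Answer: never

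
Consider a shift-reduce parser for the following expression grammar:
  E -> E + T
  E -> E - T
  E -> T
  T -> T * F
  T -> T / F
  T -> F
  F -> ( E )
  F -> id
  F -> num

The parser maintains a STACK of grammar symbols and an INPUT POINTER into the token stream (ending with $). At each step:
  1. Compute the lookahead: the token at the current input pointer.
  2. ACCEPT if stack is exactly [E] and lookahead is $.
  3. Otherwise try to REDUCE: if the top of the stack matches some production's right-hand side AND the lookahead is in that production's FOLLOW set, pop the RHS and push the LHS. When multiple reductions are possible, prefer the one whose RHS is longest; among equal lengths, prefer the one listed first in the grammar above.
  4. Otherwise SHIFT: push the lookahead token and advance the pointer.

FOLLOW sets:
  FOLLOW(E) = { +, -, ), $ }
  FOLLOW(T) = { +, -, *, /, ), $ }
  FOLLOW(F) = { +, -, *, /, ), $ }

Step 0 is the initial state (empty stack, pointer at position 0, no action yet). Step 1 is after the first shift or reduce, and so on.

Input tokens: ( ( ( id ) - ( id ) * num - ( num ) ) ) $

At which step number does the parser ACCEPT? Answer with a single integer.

Answer: 44

Derivation:
Step 1: shift (. Stack=[(] ptr=1 lookahead=( remaining=[( ( id ) - ( id ) * num - ( num ) ) ) $]
Step 2: shift (. Stack=[( (] ptr=2 lookahead=( remaining=[( id ) - ( id ) * num - ( num ) ) ) $]
Step 3: shift (. Stack=[( ( (] ptr=3 lookahead=id remaining=[id ) - ( id ) * num - ( num ) ) ) $]
Step 4: shift id. Stack=[( ( ( id] ptr=4 lookahead=) remaining=[) - ( id ) * num - ( num ) ) ) $]
Step 5: reduce F->id. Stack=[( ( ( F] ptr=4 lookahead=) remaining=[) - ( id ) * num - ( num ) ) ) $]
Step 6: reduce T->F. Stack=[( ( ( T] ptr=4 lookahead=) remaining=[) - ( id ) * num - ( num ) ) ) $]
Step 7: reduce E->T. Stack=[( ( ( E] ptr=4 lookahead=) remaining=[) - ( id ) * num - ( num ) ) ) $]
Step 8: shift ). Stack=[( ( ( E )] ptr=5 lookahead=- remaining=[- ( id ) * num - ( num ) ) ) $]
Step 9: reduce F->( E ). Stack=[( ( F] ptr=5 lookahead=- remaining=[- ( id ) * num - ( num ) ) ) $]
Step 10: reduce T->F. Stack=[( ( T] ptr=5 lookahead=- remaining=[- ( id ) * num - ( num ) ) ) $]
Step 11: reduce E->T. Stack=[( ( E] ptr=5 lookahead=- remaining=[- ( id ) * num - ( num ) ) ) $]
Step 12: shift -. Stack=[( ( E -] ptr=6 lookahead=( remaining=[( id ) * num - ( num ) ) ) $]
Step 13: shift (. Stack=[( ( E - (] ptr=7 lookahead=id remaining=[id ) * num - ( num ) ) ) $]
Step 14: shift id. Stack=[( ( E - ( id] ptr=8 lookahead=) remaining=[) * num - ( num ) ) ) $]
Step 15: reduce F->id. Stack=[( ( E - ( F] ptr=8 lookahead=) remaining=[) * num - ( num ) ) ) $]
Step 16: reduce T->F. Stack=[( ( E - ( T] ptr=8 lookahead=) remaining=[) * num - ( num ) ) ) $]
Step 17: reduce E->T. Stack=[( ( E - ( E] ptr=8 lookahead=) remaining=[) * num - ( num ) ) ) $]
Step 18: shift ). Stack=[( ( E - ( E )] ptr=9 lookahead=* remaining=[* num - ( num ) ) ) $]
Step 19: reduce F->( E ). Stack=[( ( E - F] ptr=9 lookahead=* remaining=[* num - ( num ) ) ) $]
Step 20: reduce T->F. Stack=[( ( E - T] ptr=9 lookahead=* remaining=[* num - ( num ) ) ) $]
Step 21: shift *. Stack=[( ( E - T *] ptr=10 lookahead=num remaining=[num - ( num ) ) ) $]
Step 22: shift num. Stack=[( ( E - T * num] ptr=11 lookahead=- remaining=[- ( num ) ) ) $]
Step 23: reduce F->num. Stack=[( ( E - T * F] ptr=11 lookahead=- remaining=[- ( num ) ) ) $]
Step 24: reduce T->T * F. Stack=[( ( E - T] ptr=11 lookahead=- remaining=[- ( num ) ) ) $]
Step 25: reduce E->E - T. Stack=[( ( E] ptr=11 lookahead=- remaining=[- ( num ) ) ) $]
Step 26: shift -. Stack=[( ( E -] ptr=12 lookahead=( remaining=[( num ) ) ) $]
Step 27: shift (. Stack=[( ( E - (] ptr=13 lookahead=num remaining=[num ) ) ) $]
Step 28: shift num. Stack=[( ( E - ( num] ptr=14 lookahead=) remaining=[) ) ) $]
Step 29: reduce F->num. Stack=[( ( E - ( F] ptr=14 lookahead=) remaining=[) ) ) $]
Step 30: reduce T->F. Stack=[( ( E - ( T] ptr=14 lookahead=) remaining=[) ) ) $]
Step 31: reduce E->T. Stack=[( ( E - ( E] ptr=14 lookahead=) remaining=[) ) ) $]
Step 32: shift ). Stack=[( ( E - ( E )] ptr=15 lookahead=) remaining=[) ) $]
Step 33: reduce F->( E ). Stack=[( ( E - F] ptr=15 lookahead=) remaining=[) ) $]
Step 34: reduce T->F. Stack=[( ( E - T] ptr=15 lookahead=) remaining=[) ) $]
Step 35: reduce E->E - T. Stack=[( ( E] ptr=15 lookahead=) remaining=[) ) $]
Step 36: shift ). Stack=[( ( E )] ptr=16 lookahead=) remaining=[) $]
Step 37: reduce F->( E ). Stack=[( F] ptr=16 lookahead=) remaining=[) $]
Step 38: reduce T->F. Stack=[( T] ptr=16 lookahead=) remaining=[) $]
Step 39: reduce E->T. Stack=[( E] ptr=16 lookahead=) remaining=[) $]
Step 40: shift ). Stack=[( E )] ptr=17 lookahead=$ remaining=[$]
Step 41: reduce F->( E ). Stack=[F] ptr=17 lookahead=$ remaining=[$]
Step 42: reduce T->F. Stack=[T] ptr=17 lookahead=$ remaining=[$]
Step 43: reduce E->T. Stack=[E] ptr=17 lookahead=$ remaining=[$]
Step 44: accept. Stack=[E] ptr=17 lookahead=$ remaining=[$]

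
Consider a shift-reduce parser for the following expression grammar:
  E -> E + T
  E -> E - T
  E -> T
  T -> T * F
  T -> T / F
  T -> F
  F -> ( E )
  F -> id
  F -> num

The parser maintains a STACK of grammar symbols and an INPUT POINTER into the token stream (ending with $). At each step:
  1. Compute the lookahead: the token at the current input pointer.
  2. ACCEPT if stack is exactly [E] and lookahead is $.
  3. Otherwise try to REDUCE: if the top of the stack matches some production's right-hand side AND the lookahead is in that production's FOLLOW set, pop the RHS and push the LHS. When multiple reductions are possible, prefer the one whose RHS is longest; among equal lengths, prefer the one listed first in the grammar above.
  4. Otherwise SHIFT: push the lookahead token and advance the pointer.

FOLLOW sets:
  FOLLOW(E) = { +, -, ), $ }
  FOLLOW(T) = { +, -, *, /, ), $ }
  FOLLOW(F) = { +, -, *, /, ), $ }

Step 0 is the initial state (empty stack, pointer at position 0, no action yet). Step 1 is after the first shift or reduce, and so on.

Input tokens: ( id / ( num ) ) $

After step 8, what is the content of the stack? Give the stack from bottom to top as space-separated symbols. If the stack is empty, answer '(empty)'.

Step 1: shift (. Stack=[(] ptr=1 lookahead=id remaining=[id / ( num ) ) $]
Step 2: shift id. Stack=[( id] ptr=2 lookahead=/ remaining=[/ ( num ) ) $]
Step 3: reduce F->id. Stack=[( F] ptr=2 lookahead=/ remaining=[/ ( num ) ) $]
Step 4: reduce T->F. Stack=[( T] ptr=2 lookahead=/ remaining=[/ ( num ) ) $]
Step 5: shift /. Stack=[( T /] ptr=3 lookahead=( remaining=[( num ) ) $]
Step 6: shift (. Stack=[( T / (] ptr=4 lookahead=num remaining=[num ) ) $]
Step 7: shift num. Stack=[( T / ( num] ptr=5 lookahead=) remaining=[) ) $]
Step 8: reduce F->num. Stack=[( T / ( F] ptr=5 lookahead=) remaining=[) ) $]

Answer: ( T / ( F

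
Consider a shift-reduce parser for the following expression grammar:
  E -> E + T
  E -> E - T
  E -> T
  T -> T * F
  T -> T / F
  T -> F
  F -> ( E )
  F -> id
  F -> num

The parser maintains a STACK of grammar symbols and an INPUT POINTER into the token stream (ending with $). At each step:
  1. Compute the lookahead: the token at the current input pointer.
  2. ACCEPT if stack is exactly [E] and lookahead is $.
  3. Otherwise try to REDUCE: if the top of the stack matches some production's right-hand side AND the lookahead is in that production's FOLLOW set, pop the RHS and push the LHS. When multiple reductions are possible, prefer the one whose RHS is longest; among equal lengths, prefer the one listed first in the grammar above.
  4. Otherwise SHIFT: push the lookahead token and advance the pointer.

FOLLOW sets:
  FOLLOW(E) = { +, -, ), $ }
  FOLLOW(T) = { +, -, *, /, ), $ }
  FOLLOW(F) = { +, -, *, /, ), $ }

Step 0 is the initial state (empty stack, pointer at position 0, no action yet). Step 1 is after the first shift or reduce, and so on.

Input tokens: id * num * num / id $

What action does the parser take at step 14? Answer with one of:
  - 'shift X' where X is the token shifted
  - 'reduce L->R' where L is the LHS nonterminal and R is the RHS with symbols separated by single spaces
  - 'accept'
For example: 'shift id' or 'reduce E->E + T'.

Answer: reduce F->id

Derivation:
Step 1: shift id. Stack=[id] ptr=1 lookahead=* remaining=[* num * num / id $]
Step 2: reduce F->id. Stack=[F] ptr=1 lookahead=* remaining=[* num * num / id $]
Step 3: reduce T->F. Stack=[T] ptr=1 lookahead=* remaining=[* num * num / id $]
Step 4: shift *. Stack=[T *] ptr=2 lookahead=num remaining=[num * num / id $]
Step 5: shift num. Stack=[T * num] ptr=3 lookahead=* remaining=[* num / id $]
Step 6: reduce F->num. Stack=[T * F] ptr=3 lookahead=* remaining=[* num / id $]
Step 7: reduce T->T * F. Stack=[T] ptr=3 lookahead=* remaining=[* num / id $]
Step 8: shift *. Stack=[T *] ptr=4 lookahead=num remaining=[num / id $]
Step 9: shift num. Stack=[T * num] ptr=5 lookahead=/ remaining=[/ id $]
Step 10: reduce F->num. Stack=[T * F] ptr=5 lookahead=/ remaining=[/ id $]
Step 11: reduce T->T * F. Stack=[T] ptr=5 lookahead=/ remaining=[/ id $]
Step 12: shift /. Stack=[T /] ptr=6 lookahead=id remaining=[id $]
Step 13: shift id. Stack=[T / id] ptr=7 lookahead=$ remaining=[$]
Step 14: reduce F->id. Stack=[T / F] ptr=7 lookahead=$ remaining=[$]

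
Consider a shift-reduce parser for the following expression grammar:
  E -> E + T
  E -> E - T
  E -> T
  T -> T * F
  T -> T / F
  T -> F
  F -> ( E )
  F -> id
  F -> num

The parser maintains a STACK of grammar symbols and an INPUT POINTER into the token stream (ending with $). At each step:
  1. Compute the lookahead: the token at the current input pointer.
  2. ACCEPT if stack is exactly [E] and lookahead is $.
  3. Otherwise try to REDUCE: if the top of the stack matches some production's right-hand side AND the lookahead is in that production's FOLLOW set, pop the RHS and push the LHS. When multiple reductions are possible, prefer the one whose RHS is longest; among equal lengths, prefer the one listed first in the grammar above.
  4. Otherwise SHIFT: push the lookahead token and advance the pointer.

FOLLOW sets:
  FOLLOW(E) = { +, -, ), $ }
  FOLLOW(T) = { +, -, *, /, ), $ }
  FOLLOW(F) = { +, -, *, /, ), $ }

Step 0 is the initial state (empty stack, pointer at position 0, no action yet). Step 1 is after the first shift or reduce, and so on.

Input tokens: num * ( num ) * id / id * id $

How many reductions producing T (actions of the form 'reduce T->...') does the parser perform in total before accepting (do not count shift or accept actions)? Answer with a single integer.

Answer: 6

Derivation:
Step 1: shift num. Stack=[num] ptr=1 lookahead=* remaining=[* ( num ) * id / id * id $]
Step 2: reduce F->num. Stack=[F] ptr=1 lookahead=* remaining=[* ( num ) * id / id * id $]
Step 3: reduce T->F. Stack=[T] ptr=1 lookahead=* remaining=[* ( num ) * id / id * id $]
Step 4: shift *. Stack=[T *] ptr=2 lookahead=( remaining=[( num ) * id / id * id $]
Step 5: shift (. Stack=[T * (] ptr=3 lookahead=num remaining=[num ) * id / id * id $]
Step 6: shift num. Stack=[T * ( num] ptr=4 lookahead=) remaining=[) * id / id * id $]
Step 7: reduce F->num. Stack=[T * ( F] ptr=4 lookahead=) remaining=[) * id / id * id $]
Step 8: reduce T->F. Stack=[T * ( T] ptr=4 lookahead=) remaining=[) * id / id * id $]
Step 9: reduce E->T. Stack=[T * ( E] ptr=4 lookahead=) remaining=[) * id / id * id $]
Step 10: shift ). Stack=[T * ( E )] ptr=5 lookahead=* remaining=[* id / id * id $]
Step 11: reduce F->( E ). Stack=[T * F] ptr=5 lookahead=* remaining=[* id / id * id $]
Step 12: reduce T->T * F. Stack=[T] ptr=5 lookahead=* remaining=[* id / id * id $]
Step 13: shift *. Stack=[T *] ptr=6 lookahead=id remaining=[id / id * id $]
Step 14: shift id. Stack=[T * id] ptr=7 lookahead=/ remaining=[/ id * id $]
Step 15: reduce F->id. Stack=[T * F] ptr=7 lookahead=/ remaining=[/ id * id $]
Step 16: reduce T->T * F. Stack=[T] ptr=7 lookahead=/ remaining=[/ id * id $]
Step 17: shift /. Stack=[T /] ptr=8 lookahead=id remaining=[id * id $]
Step 18: shift id. Stack=[T / id] ptr=9 lookahead=* remaining=[* id $]
Step 19: reduce F->id. Stack=[T / F] ptr=9 lookahead=* remaining=[* id $]
Step 20: reduce T->T / F. Stack=[T] ptr=9 lookahead=* remaining=[* id $]
Step 21: shift *. Stack=[T *] ptr=10 lookahead=id remaining=[id $]
Step 22: shift id. Stack=[T * id] ptr=11 lookahead=$ remaining=[$]
Step 23: reduce F->id. Stack=[T * F] ptr=11 lookahead=$ remaining=[$]
Step 24: reduce T->T * F. Stack=[T] ptr=11 lookahead=$ remaining=[$]
Step 25: reduce E->T. Stack=[E] ptr=11 lookahead=$ remaining=[$]
Step 26: accept. Stack=[E] ptr=11 lookahead=$ remaining=[$]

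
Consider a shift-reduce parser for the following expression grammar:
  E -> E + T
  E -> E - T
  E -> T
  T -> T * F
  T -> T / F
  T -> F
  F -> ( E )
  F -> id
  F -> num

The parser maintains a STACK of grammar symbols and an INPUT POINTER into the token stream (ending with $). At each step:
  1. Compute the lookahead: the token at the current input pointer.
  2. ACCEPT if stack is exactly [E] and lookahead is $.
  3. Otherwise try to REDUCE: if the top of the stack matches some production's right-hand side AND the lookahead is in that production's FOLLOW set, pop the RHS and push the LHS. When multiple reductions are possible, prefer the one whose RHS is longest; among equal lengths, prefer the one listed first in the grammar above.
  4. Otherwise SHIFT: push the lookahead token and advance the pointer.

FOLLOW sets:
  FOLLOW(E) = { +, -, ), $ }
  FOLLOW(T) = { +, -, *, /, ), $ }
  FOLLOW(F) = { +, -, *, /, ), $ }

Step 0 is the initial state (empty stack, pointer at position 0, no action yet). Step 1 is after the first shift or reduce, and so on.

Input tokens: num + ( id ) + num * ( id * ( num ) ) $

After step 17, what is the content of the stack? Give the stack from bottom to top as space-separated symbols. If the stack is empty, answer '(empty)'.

Answer: E + F

Derivation:
Step 1: shift num. Stack=[num] ptr=1 lookahead=+ remaining=[+ ( id ) + num * ( id * ( num ) ) $]
Step 2: reduce F->num. Stack=[F] ptr=1 lookahead=+ remaining=[+ ( id ) + num * ( id * ( num ) ) $]
Step 3: reduce T->F. Stack=[T] ptr=1 lookahead=+ remaining=[+ ( id ) + num * ( id * ( num ) ) $]
Step 4: reduce E->T. Stack=[E] ptr=1 lookahead=+ remaining=[+ ( id ) + num * ( id * ( num ) ) $]
Step 5: shift +. Stack=[E +] ptr=2 lookahead=( remaining=[( id ) + num * ( id * ( num ) ) $]
Step 6: shift (. Stack=[E + (] ptr=3 lookahead=id remaining=[id ) + num * ( id * ( num ) ) $]
Step 7: shift id. Stack=[E + ( id] ptr=4 lookahead=) remaining=[) + num * ( id * ( num ) ) $]
Step 8: reduce F->id. Stack=[E + ( F] ptr=4 lookahead=) remaining=[) + num * ( id * ( num ) ) $]
Step 9: reduce T->F. Stack=[E + ( T] ptr=4 lookahead=) remaining=[) + num * ( id * ( num ) ) $]
Step 10: reduce E->T. Stack=[E + ( E] ptr=4 lookahead=) remaining=[) + num * ( id * ( num ) ) $]
Step 11: shift ). Stack=[E + ( E )] ptr=5 lookahead=+ remaining=[+ num * ( id * ( num ) ) $]
Step 12: reduce F->( E ). Stack=[E + F] ptr=5 lookahead=+ remaining=[+ num * ( id * ( num ) ) $]
Step 13: reduce T->F. Stack=[E + T] ptr=5 lookahead=+ remaining=[+ num * ( id * ( num ) ) $]
Step 14: reduce E->E + T. Stack=[E] ptr=5 lookahead=+ remaining=[+ num * ( id * ( num ) ) $]
Step 15: shift +. Stack=[E +] ptr=6 lookahead=num remaining=[num * ( id * ( num ) ) $]
Step 16: shift num. Stack=[E + num] ptr=7 lookahead=* remaining=[* ( id * ( num ) ) $]
Step 17: reduce F->num. Stack=[E + F] ptr=7 lookahead=* remaining=[* ( id * ( num ) ) $]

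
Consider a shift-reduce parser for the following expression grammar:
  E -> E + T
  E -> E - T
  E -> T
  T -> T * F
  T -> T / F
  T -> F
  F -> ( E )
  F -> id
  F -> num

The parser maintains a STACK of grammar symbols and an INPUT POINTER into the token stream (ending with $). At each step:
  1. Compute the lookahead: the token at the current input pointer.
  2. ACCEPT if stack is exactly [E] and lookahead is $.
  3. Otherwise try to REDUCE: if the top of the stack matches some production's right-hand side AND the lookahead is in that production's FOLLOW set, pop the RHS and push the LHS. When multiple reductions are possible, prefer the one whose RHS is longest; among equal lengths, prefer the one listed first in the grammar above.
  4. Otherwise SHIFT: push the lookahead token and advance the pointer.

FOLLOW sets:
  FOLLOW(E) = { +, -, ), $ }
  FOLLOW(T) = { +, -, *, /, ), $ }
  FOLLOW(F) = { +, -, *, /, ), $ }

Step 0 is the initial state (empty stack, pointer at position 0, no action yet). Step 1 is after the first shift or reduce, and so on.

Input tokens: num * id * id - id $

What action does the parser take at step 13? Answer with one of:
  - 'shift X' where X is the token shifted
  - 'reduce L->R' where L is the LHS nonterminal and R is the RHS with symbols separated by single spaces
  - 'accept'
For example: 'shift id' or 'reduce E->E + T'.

Step 1: shift num. Stack=[num] ptr=1 lookahead=* remaining=[* id * id - id $]
Step 2: reduce F->num. Stack=[F] ptr=1 lookahead=* remaining=[* id * id - id $]
Step 3: reduce T->F. Stack=[T] ptr=1 lookahead=* remaining=[* id * id - id $]
Step 4: shift *. Stack=[T *] ptr=2 lookahead=id remaining=[id * id - id $]
Step 5: shift id. Stack=[T * id] ptr=3 lookahead=* remaining=[* id - id $]
Step 6: reduce F->id. Stack=[T * F] ptr=3 lookahead=* remaining=[* id - id $]
Step 7: reduce T->T * F. Stack=[T] ptr=3 lookahead=* remaining=[* id - id $]
Step 8: shift *. Stack=[T *] ptr=4 lookahead=id remaining=[id - id $]
Step 9: shift id. Stack=[T * id] ptr=5 lookahead=- remaining=[- id $]
Step 10: reduce F->id. Stack=[T * F] ptr=5 lookahead=- remaining=[- id $]
Step 11: reduce T->T * F. Stack=[T] ptr=5 lookahead=- remaining=[- id $]
Step 12: reduce E->T. Stack=[E] ptr=5 lookahead=- remaining=[- id $]
Step 13: shift -. Stack=[E -] ptr=6 lookahead=id remaining=[id $]

Answer: shift -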